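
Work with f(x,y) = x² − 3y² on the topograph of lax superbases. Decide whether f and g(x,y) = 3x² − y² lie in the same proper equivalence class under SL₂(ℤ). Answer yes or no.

D₁ = 12, D₂ = 12
river cycle of f (length 2): (1, 2, -2), (-2, 2, 1)
river cycle of g (length 2): (-1, 2, 2), (2, 2, -1)
cycles differ ⇒ inequivalent

no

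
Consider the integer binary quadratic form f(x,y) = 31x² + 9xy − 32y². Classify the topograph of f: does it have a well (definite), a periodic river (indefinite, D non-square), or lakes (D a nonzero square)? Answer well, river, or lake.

D = b²−4ac = 9² − 4·31·(-32) = 4049
D > 0 non-square ⇒ indefinite ⇒ periodic river

river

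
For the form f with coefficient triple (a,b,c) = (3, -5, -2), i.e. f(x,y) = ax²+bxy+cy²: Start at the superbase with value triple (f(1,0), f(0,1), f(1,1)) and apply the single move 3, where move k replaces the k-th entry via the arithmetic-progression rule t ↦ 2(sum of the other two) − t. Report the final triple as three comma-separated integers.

start (3,-2,-4) = (f(1,0),f(0,1),f(1,1))
replace slot 3: 2·(3+(-2)) − (-4) = 6 → (3,-2,6)

3,-2,6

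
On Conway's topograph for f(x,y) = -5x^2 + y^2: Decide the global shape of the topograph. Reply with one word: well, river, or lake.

D = b²−4ac = 0² − 4·(-5)·1 = 20
D > 0 non-square ⇒ indefinite ⇒ periodic river

river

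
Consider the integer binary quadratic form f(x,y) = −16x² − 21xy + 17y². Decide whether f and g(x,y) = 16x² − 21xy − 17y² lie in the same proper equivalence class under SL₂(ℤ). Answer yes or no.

D₁ = 1529, D₂ = 1529
river cycle of f (length 28): (17, 21, -16), (-16, 11, 22), (22, 33, -5), (-5, 37, 8), (8, 27, -25), (-25, 23, 10), (10, 37, -4), (-4, 35, 19), (19, 3, -20), (-20, 37, 2), … (18 more)
river cycle of g (length 28): (-17, 21, 16), (16, 11, -22), (-22, 33, 5), (5, 37, -8), (-8, 27, 25), (25, 23, -10), (-10, 37, 4), (4, 35, -19), (-19, 3, 20), (20, 37, -2), … (18 more)
cycles differ ⇒ inequivalent

no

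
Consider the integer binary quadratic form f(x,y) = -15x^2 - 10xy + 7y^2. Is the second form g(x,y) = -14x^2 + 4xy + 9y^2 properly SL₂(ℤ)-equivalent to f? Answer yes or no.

D₁ = 520, D₂ = 520
river cycle of f (length 10): (7, 10, -15), (-15, 20, 2), (2, 20, -15), (-15, 10, 7), (7, 18, -7), (-7, 10, 15), (15, 20, -2), (-2, 20, 15), (15, 10, -7), (-7, 18, 7)
river cycle of g (length 6): (9, 14, -9), (-9, 22, 1), (1, 22, -9), (-9, 14, 9), (9, 22, -1), (-1, 22, 9)
cycles differ ⇒ inequivalent

no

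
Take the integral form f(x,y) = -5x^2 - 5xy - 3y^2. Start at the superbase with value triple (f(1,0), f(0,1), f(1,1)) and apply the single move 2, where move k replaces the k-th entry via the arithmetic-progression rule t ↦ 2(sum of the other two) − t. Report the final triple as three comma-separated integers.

start (-5,-3,-13) = (f(1,0),f(0,1),f(1,1))
replace slot 2: 2·((-5)+(-13)) − (-3) = -33 → (-5,-33,-13)

-5,-33,-13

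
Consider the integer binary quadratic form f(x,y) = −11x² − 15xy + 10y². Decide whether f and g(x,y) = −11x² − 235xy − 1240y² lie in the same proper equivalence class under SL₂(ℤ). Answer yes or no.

D₁ = 665, D₂ = 665
river cycle of f (length 10): (10, 15, -11), (-11, 7, 14), (14, 21, -4), (-4, 19, 19), (19, 19, -4), (-4, 21, 14), (14, 7, -11), (-11, 15, 10), (10, 25, -1), (-1, 25, 10)
river cycle of g (length 10): (-11, 7, 14), (14, 21, -4), (-4, 19, 19), (19, 19, -4), (-4, 21, 14), (14, 7, -11), (-11, 15, 10), (10, 25, -1), (-1, 25, 10), (10, 15, -11)
cycles coincide ⇒ equivalent

yes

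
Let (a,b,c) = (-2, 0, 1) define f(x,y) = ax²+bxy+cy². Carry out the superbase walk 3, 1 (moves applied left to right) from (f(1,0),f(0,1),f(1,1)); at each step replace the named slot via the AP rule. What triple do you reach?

start (-2,1,-1) = (f(1,0),f(0,1),f(1,1))
replace slot 3: 2·((-2)+1) − (-1) = -1 → (-2,1,-1)
replace slot 1: 2·(1+(-1)) − (-2) = 2 → (2,1,-1)

2,1,-1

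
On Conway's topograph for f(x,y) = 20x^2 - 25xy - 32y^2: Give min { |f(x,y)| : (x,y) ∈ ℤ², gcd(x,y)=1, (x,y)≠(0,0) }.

descent: ρ → (-32,25,20)  [lands on river]
river: ρ → (20,55,-2)
river: ρ → (-2,53,47)
river: ρ → (47,41,-8)
river: ρ → (-8,55,5)
river: ρ → (5,55,-8)
river: ρ → (-8,41,47)
river: ρ → (47,53,-2)
river: ρ → (-2,55,20)
river: ρ → (20,25,-32)
river: ρ → (-32,39,13)
river: ρ → (13,39,-32)
closes: descent 1, river 12
min |a| on river = 2

2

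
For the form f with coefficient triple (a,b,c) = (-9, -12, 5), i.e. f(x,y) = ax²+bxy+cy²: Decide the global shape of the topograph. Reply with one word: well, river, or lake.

D = b²−4ac = (-12)² − 4·(-9)·5 = 324
D = 18² is a perfect square ⇒ form factors over ℤ ⇒ lakes

lake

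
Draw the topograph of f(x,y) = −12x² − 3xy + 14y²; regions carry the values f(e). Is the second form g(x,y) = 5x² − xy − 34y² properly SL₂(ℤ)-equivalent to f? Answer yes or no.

D₁ = 681, D₂ = 681
river cycle of f (length 32): (14, 3, -12), (-12, 21, 5), (5, 19, -16), (-16, 13, 8), (8, 19, -10), (-10, 21, 6), (6, 15, -19), (-19, 23, 2), (2, 25, -7), (-7, 17, 14), … (22 more)
river cycle of g (length 32): (5, 19, -16), (-16, 13, 8), (8, 19, -10), (-10, 21, 6), (6, 15, -19), (-19, 23, 2), (2, 25, -7), (-7, 17, 14), (14, 11, -10), (-10, 9, 15), … (22 more)
cycles coincide ⇒ equivalent

yes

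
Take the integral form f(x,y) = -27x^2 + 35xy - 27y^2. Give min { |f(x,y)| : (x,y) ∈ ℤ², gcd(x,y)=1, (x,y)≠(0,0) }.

translate: b→19 (≡-35 mod 54), so (27,-35,27)→(27,19,19)
flip: (27,19,19)→(19,-19,27)
translate: b→19 (≡-19 mod 38), so (19,-19,27)→(19,19,27)
reduced (well bottom): (19,19,27) with a≤c, −a<b≤a
well minimum |f| = |-19| = 19 (negative-definite)

19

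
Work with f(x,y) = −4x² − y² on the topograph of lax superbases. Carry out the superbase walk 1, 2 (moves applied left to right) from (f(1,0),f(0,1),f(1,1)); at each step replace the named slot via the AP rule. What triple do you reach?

start (-4,-1,-5) = (f(1,0),f(0,1),f(1,1))
replace slot 1: 2·((-1)+(-5)) − (-4) = -8 → (-8,-1,-5)
replace slot 2: 2·((-8)+(-5)) − (-1) = -25 → (-8,-25,-5)

-8,-25,-5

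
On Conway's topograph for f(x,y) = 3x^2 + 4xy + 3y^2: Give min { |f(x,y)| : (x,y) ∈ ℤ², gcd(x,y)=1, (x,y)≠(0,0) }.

translate: b→-2 (≡4 mod 6), so (3,4,3)→(3,-2,2)
flip: (3,-2,2)→(2,2,3)
reduced (well bottom): (2,2,3) with a≤c, −a<b≤a
well minimum = a = 2

2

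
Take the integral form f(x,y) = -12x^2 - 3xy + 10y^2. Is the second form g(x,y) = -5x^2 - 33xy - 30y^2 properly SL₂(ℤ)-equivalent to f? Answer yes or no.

D₁ = 489, D₂ = 489
river cycle of f (length 22): (10, 3, -12), (-12, 21, 1), (1, 21, -12), (-12, 3, 10), (10, 17, -5), (-5, 13, 16), (16, 19, -2), (-2, 21, 6), (6, 15, -11), (-11, 7, 10), … (12 more)
river cycle of g (length 22): (-2, 19, 16), (16, 13, -5), (-5, 17, 10), (10, 3, -12), (-12, 21, 1), (1, 21, -12), (-12, 3, 10), (10, 17, -5), (-5, 13, 16), (16, 19, -2), … (12 more)
cycles coincide ⇒ equivalent

yes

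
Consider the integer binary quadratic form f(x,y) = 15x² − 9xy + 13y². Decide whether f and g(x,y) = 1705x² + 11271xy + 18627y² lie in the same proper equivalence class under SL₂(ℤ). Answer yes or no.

D₁ = -699, D₂ = -699
f: flip: (15,-9,13)→(13,9,15)
f: reduced (well bottom): (13,9,15) with a≤c, −a<b≤a
g: translate: b→1041 (≡11271 mod 3410), so (1705,11271,18627)→(1705,1041,159)
g: flip: (1705,1041,159)→(159,-1041,1705)
g: translate: b→-87 (≡-1041 mod 318), so (159,-1041,1705)→(159,-87,13)
g: flip: (159,-87,13)→(13,87,159)
g: translate: b→9 (≡87 mod 26), so (13,87,159)→(13,9,15)
g: reduced (well bottom): (13,9,15) with a≤c, −a<b≤a
reduced forms (13, 9, 15) vs (13, 9, 15) ⇒ equivalent

yes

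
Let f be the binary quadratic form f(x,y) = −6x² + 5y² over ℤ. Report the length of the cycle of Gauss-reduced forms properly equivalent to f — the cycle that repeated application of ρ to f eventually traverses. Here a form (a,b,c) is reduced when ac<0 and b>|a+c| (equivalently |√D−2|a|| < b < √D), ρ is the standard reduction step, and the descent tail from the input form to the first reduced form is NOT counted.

D = 120, ⌊√D⌋ = 10
descent: ρ → (5,10,-1)  [lands on river]
river: ρ → (-1,10,5)
ρ-cycle length = 2 (tail of 1 descent step not counted)

2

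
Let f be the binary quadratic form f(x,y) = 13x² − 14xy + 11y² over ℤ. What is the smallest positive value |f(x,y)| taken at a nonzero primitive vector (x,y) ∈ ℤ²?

translate: b→12 (≡-14 mod 26), so (13,-14,11)→(13,12,10)
flip: (13,12,10)→(10,-12,13)
translate: b→8 (≡-12 mod 20), so (10,-12,13)→(10,8,11)
reduced (well bottom): (10,8,11) with a≤c, −a<b≤a
well minimum = a = 10

10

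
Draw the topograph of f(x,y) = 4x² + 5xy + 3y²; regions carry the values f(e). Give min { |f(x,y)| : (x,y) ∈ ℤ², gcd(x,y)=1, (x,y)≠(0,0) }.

translate: b→-3 (≡5 mod 8), so (4,5,3)→(4,-3,2)
flip: (4,-3,2)→(2,3,4)
translate: b→-1 (≡3 mod 4), so (2,3,4)→(2,-1,3)
reduced (well bottom): (2,-1,3) with a≤c, −a<b≤a
well minimum = a = 2

2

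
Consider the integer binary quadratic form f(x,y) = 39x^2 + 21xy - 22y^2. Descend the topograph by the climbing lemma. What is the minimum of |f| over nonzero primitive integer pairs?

river: ρ → (-22,23,38)
river: ρ → (38,53,-7)
river: ρ → (-7,59,14)
river: ρ → (14,53,-19)
river: ρ → (-19,61,2)
river: ρ → (2,59,-49)
river: ρ → (-49,39,12)
river: ρ → (12,57,-13)
river: ρ → (-13,47,32)
river: ρ → (32,17,-28)
river: ρ → (-28,39,21)
river: ρ → (21,45,-22)
river: ρ → (-22,43,23)
river: ρ → (23,49,-16)
river: ρ → (-16,47,26)
river: ρ → (26,57,-6)
river: ρ → (-6,51,53)
river: ρ → (53,55,-4)
river: ρ → (-4,57,39)
river: ρ → (39,21,-22)
closes: descent 0, river 20
min |a| on river = 2

2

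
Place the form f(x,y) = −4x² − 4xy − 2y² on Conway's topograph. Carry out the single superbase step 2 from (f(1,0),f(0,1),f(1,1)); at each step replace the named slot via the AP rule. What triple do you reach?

start (-4,-2,-10) = (f(1,0),f(0,1),f(1,1))
replace slot 2: 2·((-4)+(-10)) − (-2) = -26 → (-4,-26,-10)

-4,-26,-10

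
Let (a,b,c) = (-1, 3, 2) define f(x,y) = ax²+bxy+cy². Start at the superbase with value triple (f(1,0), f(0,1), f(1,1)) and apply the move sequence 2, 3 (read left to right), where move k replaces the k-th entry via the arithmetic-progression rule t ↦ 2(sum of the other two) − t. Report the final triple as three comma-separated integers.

start (-1,2,4) = (f(1,0),f(0,1),f(1,1))
replace slot 2: 2·((-1)+4) − 2 = 4 → (-1,4,4)
replace slot 3: 2·((-1)+4) − 4 = 2 → (-1,4,2)

-1,4,2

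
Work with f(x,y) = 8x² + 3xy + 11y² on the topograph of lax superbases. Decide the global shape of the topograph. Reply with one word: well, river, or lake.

D = b²−4ac = 3² − 4·8·11 = -343
D < 0 ⇒ definite ⇒ every region one sign ⇒ single well

well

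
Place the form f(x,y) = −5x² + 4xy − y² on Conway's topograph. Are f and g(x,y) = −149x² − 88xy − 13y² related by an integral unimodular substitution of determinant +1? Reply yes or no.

D₁ = -4, D₂ = -4
f is negative-definite; reduce −f:
−f: flip: (5,-4,1)→(1,4,5)
−f: translate: b→0 (≡4 mod 2), so (1,4,5)→(1,0,1)
−f: reduced (well bottom): (1,0,1) with a≤c, −a<b≤a
flip sign back: reduced form of f is (-1,0,-1)
g is negative-definite; reduce −g:
−g: flip: (149,88,13)→(13,-88,149)
−g: translate: b→-10 (≡-88 mod 26), so (13,-88,149)→(13,-10,2)
−g: flip: (13,-10,2)→(2,10,13)
−g: translate: b→2 (≡10 mod 4), so (2,10,13)→(2,2,1)
−g: flip: (2,2,1)→(1,-2,2)
−g: translate: b→0 (≡-2 mod 2), so (1,-2,2)→(1,0,1)
−g: reduced (well bottom): (1,0,1) with a≤c, −a<b≤a
flip sign back: reduced form of g is (-1,0,-1)
reduced forms (-1, 0, -1) vs (-1, 0, -1) ⇒ equivalent

yes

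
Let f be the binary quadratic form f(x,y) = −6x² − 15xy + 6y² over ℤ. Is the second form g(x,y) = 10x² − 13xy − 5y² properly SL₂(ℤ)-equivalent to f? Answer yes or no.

D₁ = 369, D₂ = 369
river cycle of f (length 10): (6, 15, -6), (-6, 9, 12), (12, 15, -3), (-3, 15, 12), (12, 9, -6), (-6, 15, 6), (6, 9, -12), (-12, 15, 3), (3, 15, -12), (-12, 9, 6)
river cycle of g (length 16): (-5, 13, 10), (10, 7, -8), (-8, 9, 9), (9, 9, -8), (-8, 7, 10), (10, 13, -5), (-5, 17, 4), (4, 15, -9), (-9, 3, 10), (10, 17, -2), … (6 more)
cycles differ ⇒ inequivalent

no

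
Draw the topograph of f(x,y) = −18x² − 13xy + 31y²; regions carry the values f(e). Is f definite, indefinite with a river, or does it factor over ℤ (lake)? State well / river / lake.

D = b²−4ac = (-13)² − 4·(-18)·31 = 2401
D = 49² is a perfect square ⇒ form factors over ℤ ⇒ lakes

lake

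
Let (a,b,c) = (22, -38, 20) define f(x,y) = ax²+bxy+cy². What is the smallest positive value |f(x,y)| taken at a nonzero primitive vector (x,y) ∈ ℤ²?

translate: b→6 (≡-38 mod 44), so (22,-38,20)→(22,6,4)
flip: (22,6,4)→(4,-6,22)
translate: b→2 (≡-6 mod 8), so (4,-6,22)→(4,2,20)
reduced (well bottom): (4,2,20) with a≤c, −a<b≤a
well minimum = a = 4

4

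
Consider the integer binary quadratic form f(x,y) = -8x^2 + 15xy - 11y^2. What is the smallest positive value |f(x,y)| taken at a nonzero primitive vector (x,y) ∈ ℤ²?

translate: b→1 (≡-15 mod 16), so (8,-15,11)→(8,1,4)
flip: (8,1,4)→(4,-1,8)
reduced (well bottom): (4,-1,8) with a≤c, −a<b≤a
well minimum |f| = |-4| = 4 (negative-definite)

4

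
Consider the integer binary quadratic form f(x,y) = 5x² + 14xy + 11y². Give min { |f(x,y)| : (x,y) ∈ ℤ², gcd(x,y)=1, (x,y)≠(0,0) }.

translate: b→4 (≡14 mod 10), so (5,14,11)→(5,4,2)
flip: (5,4,2)→(2,-4,5)
translate: b→0 (≡-4 mod 4), so (2,-4,5)→(2,0,3)
reduced (well bottom): (2,0,3) with a≤c, −a<b≤a
well minimum = a = 2

2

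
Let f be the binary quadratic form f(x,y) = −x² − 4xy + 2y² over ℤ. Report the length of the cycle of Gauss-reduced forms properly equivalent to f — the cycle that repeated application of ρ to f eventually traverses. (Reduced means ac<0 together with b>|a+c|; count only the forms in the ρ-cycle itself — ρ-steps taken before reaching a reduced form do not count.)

D = 24, ⌊√D⌋ = 4
descent: ρ → (2,4,-1)  [lands on river]
river: ρ → (-1,4,2)
ρ-cycle length = 2 (tail of 1 descent step not counted)

2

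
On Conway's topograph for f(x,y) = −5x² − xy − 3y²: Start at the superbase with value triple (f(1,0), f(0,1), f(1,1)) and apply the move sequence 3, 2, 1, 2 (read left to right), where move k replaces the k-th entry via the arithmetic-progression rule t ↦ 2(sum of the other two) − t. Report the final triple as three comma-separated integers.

start (-5,-3,-9) = (f(1,0),f(0,1),f(1,1))
replace slot 3: 2·((-5)+(-3)) − (-9) = -7 → (-5,-3,-7)
replace slot 2: 2·((-5)+(-7)) − (-3) = -21 → (-5,-21,-7)
replace slot 1: 2·((-21)+(-7)) − (-5) = -51 → (-51,-21,-7)
replace slot 2: 2·((-51)+(-7)) − (-21) = -95 → (-51,-95,-7)

-51,-95,-7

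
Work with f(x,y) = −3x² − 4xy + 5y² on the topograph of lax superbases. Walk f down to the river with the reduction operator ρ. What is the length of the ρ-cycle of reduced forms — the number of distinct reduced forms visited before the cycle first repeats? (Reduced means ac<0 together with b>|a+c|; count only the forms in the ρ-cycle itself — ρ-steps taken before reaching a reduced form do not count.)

D = 76, ⌊√D⌋ = 8
descent: ρ → (5,4,-3)  [lands on river]
river: ρ → (-3,8,1)
river: ρ → (1,8,-3)
river: ρ → (-3,4,5)
river: ρ → (5,6,-2)
river: ρ → (-2,6,5)
ρ-cycle length = 6 (tail of 1 descent step not counted)

6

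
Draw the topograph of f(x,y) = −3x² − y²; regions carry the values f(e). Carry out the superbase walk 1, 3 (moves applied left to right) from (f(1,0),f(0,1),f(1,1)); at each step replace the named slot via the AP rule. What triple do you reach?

start (-3,-1,-4) = (f(1,0),f(0,1),f(1,1))
replace slot 1: 2·((-1)+(-4)) − (-3) = -7 → (-7,-1,-4)
replace slot 3: 2·((-7)+(-1)) − (-4) = -12 → (-7,-1,-12)

-7,-1,-12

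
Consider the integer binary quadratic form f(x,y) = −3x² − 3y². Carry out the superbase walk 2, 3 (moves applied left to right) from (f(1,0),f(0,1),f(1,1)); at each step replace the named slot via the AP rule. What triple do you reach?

start (-3,-3,-6) = (f(1,0),f(0,1),f(1,1))
replace slot 2: 2·((-3)+(-6)) − (-3) = -15 → (-3,-15,-6)
replace slot 3: 2·((-3)+(-15)) − (-6) = -30 → (-3,-15,-30)

-3,-15,-30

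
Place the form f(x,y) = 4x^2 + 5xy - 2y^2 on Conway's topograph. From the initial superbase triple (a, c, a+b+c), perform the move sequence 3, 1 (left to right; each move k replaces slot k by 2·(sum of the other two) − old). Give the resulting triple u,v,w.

start (4,-2,7) = (f(1,0),f(0,1),f(1,1))
replace slot 3: 2·(4+(-2)) − 7 = -3 → (4,-2,-3)
replace slot 1: 2·((-2)+(-3)) − 4 = -14 → (-14,-2,-3)

-14,-2,-3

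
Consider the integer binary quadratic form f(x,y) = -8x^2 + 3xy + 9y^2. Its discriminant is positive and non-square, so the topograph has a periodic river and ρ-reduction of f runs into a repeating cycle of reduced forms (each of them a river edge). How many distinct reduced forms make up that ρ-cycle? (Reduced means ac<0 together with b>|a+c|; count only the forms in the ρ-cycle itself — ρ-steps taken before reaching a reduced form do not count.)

D = 297, ⌊√D⌋ = 17
river: ρ → (9,15,-2)
river: ρ → (-2,17,1)
river: ρ → (1,17,-2)
river: ρ → (-2,15,9)
river: ρ → (9,3,-8)
river: ρ → (-8,13,4)
river: ρ → (4,11,-11)
river: ρ → (-11,11,4)
river: ρ → (4,13,-8)
river: ρ → (-8,3,9)
ρ-cycle length = 10 (tail of 0 descent steps not counted)

10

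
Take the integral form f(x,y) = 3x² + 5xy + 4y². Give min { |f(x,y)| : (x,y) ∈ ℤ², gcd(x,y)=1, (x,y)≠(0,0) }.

translate: b→-1 (≡5 mod 6), so (3,5,4)→(3,-1,2)
flip: (3,-1,2)→(2,1,3)
reduced (well bottom): (2,1,3) with a≤c, −a<b≤a
well minimum = a = 2

2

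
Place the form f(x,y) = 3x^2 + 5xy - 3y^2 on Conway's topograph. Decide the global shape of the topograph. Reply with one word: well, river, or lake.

D = b²−4ac = 5² − 4·3·(-3) = 61
D > 0 non-square ⇒ indefinite ⇒ periodic river

river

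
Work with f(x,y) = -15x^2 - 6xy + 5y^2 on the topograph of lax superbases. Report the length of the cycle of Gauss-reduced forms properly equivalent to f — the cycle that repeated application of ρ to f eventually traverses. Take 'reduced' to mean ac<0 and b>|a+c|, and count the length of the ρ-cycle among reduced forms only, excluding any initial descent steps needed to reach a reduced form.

D = 336, ⌊√D⌋ = 18
descent: ρ → (5,16,-4)  [lands on river]
river: ρ → (-4,16,5)
river: ρ → (5,14,-7)
river: ρ → (-7,14,5)
ρ-cycle length = 4 (tail of 1 descent step not counted)

4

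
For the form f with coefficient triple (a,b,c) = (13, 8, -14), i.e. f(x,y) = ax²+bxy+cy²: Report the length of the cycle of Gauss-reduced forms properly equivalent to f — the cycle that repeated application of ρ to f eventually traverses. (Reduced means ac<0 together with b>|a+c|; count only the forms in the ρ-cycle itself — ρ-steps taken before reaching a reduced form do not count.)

D = 792, ⌊√D⌋ = 28
river: ρ → (-14,20,7)
river: ρ → (7,22,-11)
river: ρ → (-11,22,7)
river: ρ → (7,20,-14)
river: ρ → (-14,8,13)
river: ρ → (13,18,-9)
river: ρ → (-9,18,13)
river: ρ → (13,8,-14)
ρ-cycle length = 8 (tail of 0 descent steps not counted)

8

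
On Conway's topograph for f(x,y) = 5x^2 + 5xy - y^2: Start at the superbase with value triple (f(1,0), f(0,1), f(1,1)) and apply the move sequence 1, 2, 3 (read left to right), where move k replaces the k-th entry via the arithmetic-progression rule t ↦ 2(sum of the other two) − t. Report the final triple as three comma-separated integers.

start (5,-1,9) = (f(1,0),f(0,1),f(1,1))
replace slot 1: 2·((-1)+9) − 5 = 11 → (11,-1,9)
replace slot 2: 2·(11+9) − (-1) = 41 → (11,41,9)
replace slot 3: 2·(11+41) − 9 = 95 → (11,41,95)

11,41,95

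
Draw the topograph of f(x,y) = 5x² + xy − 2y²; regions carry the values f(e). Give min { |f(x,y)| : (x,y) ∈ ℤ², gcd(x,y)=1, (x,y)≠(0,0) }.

descent: ρ → (-2,3,4)  [lands on river]
river: ρ → (4,5,-1)
river: ρ → (-1,5,4)
river: ρ → (4,3,-2)
river: ρ → (-2,5,2)
river: ρ → (2,3,-4)
river: ρ → (-4,5,1)
river: ρ → (1,5,-4)
river: ρ → (-4,3,2)
river: ρ → (2,5,-2)
closes: descent 1, river 10
min |a| on river = 1

1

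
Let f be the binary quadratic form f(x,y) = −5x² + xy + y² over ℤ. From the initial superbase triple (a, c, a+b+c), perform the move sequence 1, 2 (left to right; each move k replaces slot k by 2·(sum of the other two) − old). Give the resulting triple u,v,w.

start (-5,1,-3) = (f(1,0),f(0,1),f(1,1))
replace slot 1: 2·(1+(-3)) − (-5) = 1 → (1,1,-3)
replace slot 2: 2·(1+(-3)) − 1 = -5 → (1,-5,-3)

1,-5,-3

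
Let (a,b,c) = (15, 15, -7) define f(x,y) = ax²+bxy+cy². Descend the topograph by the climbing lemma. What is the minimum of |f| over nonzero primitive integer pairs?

river: ρ → (-7,13,17)
river: ρ → (17,21,-3)
river: ρ → (-3,21,17)
river: ρ → (17,13,-7)
river: ρ → (-7,15,15)
river: ρ → (15,15,-7)
closes: descent 0, river 6
min |a| on river = 3

3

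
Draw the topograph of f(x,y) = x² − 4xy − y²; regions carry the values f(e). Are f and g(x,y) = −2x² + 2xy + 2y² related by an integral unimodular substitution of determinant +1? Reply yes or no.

D₁ = 20, D₂ = 20
river cycle of f (length 2): (-1, 4, 1), (1, 4, -1)
river cycle of g (length 2): (2, 2, -2), (-2, 2, 2)
cycles differ ⇒ inequivalent

no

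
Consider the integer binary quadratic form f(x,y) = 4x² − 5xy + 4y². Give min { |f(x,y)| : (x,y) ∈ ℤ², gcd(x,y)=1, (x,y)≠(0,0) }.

translate: b→3 (≡-5 mod 8), so (4,-5,4)→(4,3,3)
flip: (4,3,3)→(3,-3,4)
translate: b→3 (≡-3 mod 6), so (3,-3,4)→(3,3,4)
reduced (well bottom): (3,3,4) with a≤c, −a<b≤a
well minimum = a = 3

3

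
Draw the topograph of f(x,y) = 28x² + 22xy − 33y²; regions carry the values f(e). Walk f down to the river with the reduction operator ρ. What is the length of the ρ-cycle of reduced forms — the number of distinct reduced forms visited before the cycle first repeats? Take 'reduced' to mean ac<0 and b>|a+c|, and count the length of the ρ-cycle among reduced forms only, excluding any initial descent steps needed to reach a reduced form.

D = 4180, ⌊√D⌋ = 64
river: ρ → (-33,44,17)
river: ρ → (17,58,-12)
river: ρ → (-12,62,7)
river: ρ → (7,64,-3)
river: ρ → (-3,62,28)
river: ρ → (28,50,-15)
river: ρ → (-15,40,43)
river: ρ → (43,46,-12)
river: ρ → (-12,50,35)
river: ρ → (35,20,-27)
river: ρ → (-27,34,28)
river: ρ → (28,22,-33)
ρ-cycle length = 12 (tail of 0 descent steps not counted)

12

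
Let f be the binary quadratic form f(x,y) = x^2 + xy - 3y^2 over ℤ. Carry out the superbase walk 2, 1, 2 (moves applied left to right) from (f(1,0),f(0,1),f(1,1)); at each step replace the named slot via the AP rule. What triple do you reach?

start (1,-3,-1) = (f(1,0),f(0,1),f(1,1))
replace slot 2: 2·(1+(-1)) − (-3) = 3 → (1,3,-1)
replace slot 1: 2·(3+(-1)) − 1 = 3 → (3,3,-1)
replace slot 2: 2·(3+(-1)) − 3 = 1 → (3,1,-1)

3,1,-1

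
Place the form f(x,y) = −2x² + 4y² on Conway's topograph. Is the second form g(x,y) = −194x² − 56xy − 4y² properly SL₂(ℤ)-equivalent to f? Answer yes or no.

D₁ = 32, D₂ = 32
river cycle of f (length 2): (-2, 4, 2), (2, 4, -2)
river cycle of g (length 2): (2, 4, -2), (-2, 4, 2)
cycles coincide ⇒ equivalent

yes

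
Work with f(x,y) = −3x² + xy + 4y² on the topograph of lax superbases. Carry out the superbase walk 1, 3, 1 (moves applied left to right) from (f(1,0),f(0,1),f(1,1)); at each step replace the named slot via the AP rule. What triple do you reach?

start (-3,4,2) = (f(1,0),f(0,1),f(1,1))
replace slot 1: 2·(4+2) − (-3) = 15 → (15,4,2)
replace slot 3: 2·(15+4) − 2 = 36 → (15,4,36)
replace slot 1: 2·(4+36) − 15 = 65 → (65,4,36)

65,4,36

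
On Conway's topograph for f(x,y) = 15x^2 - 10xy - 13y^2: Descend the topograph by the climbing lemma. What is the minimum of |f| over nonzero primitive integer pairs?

descent: ρ → (-13,10,15)  [lands on river]
river: ρ → (15,20,-8)
river: ρ → (-8,28,3)
river: ρ → (3,26,-17)
river: ρ → (-17,8,12)
river: ρ → (12,16,-13)
closes: descent 1, river 6
min |a| on river = 3

3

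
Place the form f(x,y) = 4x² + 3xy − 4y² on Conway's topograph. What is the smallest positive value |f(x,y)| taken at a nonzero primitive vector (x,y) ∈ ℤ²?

river: ρ → (-4,5,3)
river: ρ → (3,7,-2)
river: ρ → (-2,5,6)
river: ρ → (6,7,-1)
river: ρ → (-1,7,6)
river: ρ → (6,5,-2)
river: ρ → (-2,7,3)
river: ρ → (3,5,-4)
river: ρ → (-4,3,4)
river: ρ → (4,5,-3)
river: ρ → (-3,7,2)
river: ρ → (2,5,-6)
river: ρ → (-6,7,1)
river: ρ → (1,7,-6)
river: ρ → (-6,5,2)
river: ρ → (2,7,-3)
river: ρ → (-3,5,4)
river: ρ → (4,3,-4)
closes: descent 0, river 18
min |a| on river = 1

1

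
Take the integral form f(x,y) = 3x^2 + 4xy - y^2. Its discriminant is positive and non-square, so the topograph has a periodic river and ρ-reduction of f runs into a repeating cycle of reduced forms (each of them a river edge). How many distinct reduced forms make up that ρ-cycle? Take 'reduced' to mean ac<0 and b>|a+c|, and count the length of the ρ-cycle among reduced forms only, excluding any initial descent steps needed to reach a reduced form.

D = 28, ⌊√D⌋ = 5
river: ρ → (-1,4,3)
river: ρ → (3,2,-2)
river: ρ → (-2,2,3)
river: ρ → (3,4,-1)
ρ-cycle length = 4 (tail of 0 descent steps not counted)

4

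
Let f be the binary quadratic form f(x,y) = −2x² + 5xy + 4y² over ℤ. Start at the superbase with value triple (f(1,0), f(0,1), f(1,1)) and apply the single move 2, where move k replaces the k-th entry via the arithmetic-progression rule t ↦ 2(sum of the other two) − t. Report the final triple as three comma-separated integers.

start (-2,4,7) = (f(1,0),f(0,1),f(1,1))
replace slot 2: 2·((-2)+7) − 4 = 6 → (-2,6,7)

-2,6,7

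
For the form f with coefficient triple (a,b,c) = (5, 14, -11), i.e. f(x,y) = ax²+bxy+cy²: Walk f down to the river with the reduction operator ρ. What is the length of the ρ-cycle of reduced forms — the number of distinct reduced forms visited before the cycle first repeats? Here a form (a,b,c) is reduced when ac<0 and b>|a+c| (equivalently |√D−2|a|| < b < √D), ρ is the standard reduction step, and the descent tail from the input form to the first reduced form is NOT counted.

D = 416, ⌊√D⌋ = 20
river: ρ → (-11,8,8)
river: ρ → (8,8,-11)
river: ρ → (-11,14,5)
river: ρ → (5,16,-8)
river: ρ → (-8,16,5)
river: ρ → (5,14,-11)
ρ-cycle length = 6 (tail of 0 descent steps not counted)

6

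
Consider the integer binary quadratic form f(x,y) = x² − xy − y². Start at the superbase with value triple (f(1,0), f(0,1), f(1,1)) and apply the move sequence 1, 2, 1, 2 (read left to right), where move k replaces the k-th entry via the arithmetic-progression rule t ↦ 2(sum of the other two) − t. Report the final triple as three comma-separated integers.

start (1,-1,-1) = (f(1,0),f(0,1),f(1,1))
replace slot 1: 2·((-1)+(-1)) − 1 = -5 → (-5,-1,-1)
replace slot 2: 2·((-5)+(-1)) − (-1) = -11 → (-5,-11,-1)
replace slot 1: 2·((-11)+(-1)) − (-5) = -19 → (-19,-11,-1)
replace slot 2: 2·((-19)+(-1)) − (-11) = -29 → (-19,-29,-1)

-19,-29,-1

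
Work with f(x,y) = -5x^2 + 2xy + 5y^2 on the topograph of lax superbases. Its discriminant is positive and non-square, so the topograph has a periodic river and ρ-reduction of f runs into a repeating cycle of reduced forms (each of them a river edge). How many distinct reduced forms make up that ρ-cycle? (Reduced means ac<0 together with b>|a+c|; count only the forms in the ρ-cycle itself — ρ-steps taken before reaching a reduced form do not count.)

D = 104, ⌊√D⌋ = 10
river: ρ → (5,8,-2)
river: ρ → (-2,8,5)
river: ρ → (5,2,-5)
river: ρ → (-5,8,2)
river: ρ → (2,8,-5)
river: ρ → (-5,2,5)
ρ-cycle length = 6 (tail of 0 descent steps not counted)

6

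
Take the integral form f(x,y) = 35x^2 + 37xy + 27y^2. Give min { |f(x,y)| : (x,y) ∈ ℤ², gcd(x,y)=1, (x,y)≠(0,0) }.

translate: b→-33 (≡37 mod 70), so (35,37,27)→(35,-33,25)
flip: (35,-33,25)→(25,33,35)
translate: b→-17 (≡33 mod 50), so (25,33,35)→(25,-17,27)
reduced (well bottom): (25,-17,27) with a≤c, −a<b≤a
well minimum = a = 25

25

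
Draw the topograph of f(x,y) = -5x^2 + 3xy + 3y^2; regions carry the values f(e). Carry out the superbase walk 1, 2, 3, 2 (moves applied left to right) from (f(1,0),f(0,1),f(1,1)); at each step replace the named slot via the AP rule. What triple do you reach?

start (-5,3,1) = (f(1,0),f(0,1),f(1,1))
replace slot 1: 2·(3+1) − (-5) = 13 → (13,3,1)
replace slot 2: 2·(13+1) − 3 = 25 → (13,25,1)
replace slot 3: 2·(13+25) − 1 = 75 → (13,25,75)
replace slot 2: 2·(13+75) − 25 = 151 → (13,151,75)

13,151,75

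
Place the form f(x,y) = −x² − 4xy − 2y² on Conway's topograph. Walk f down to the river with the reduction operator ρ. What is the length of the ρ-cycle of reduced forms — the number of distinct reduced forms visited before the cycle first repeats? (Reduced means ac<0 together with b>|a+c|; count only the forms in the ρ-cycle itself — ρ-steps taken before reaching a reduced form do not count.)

D = 8, ⌊√D⌋ = 2
descent: ρ → (-2,0,1)
descent: ρ → (1,2,-1)  [lands on river]
river: ρ → (-1,2,1)
ρ-cycle length = 2 (tail of 2 descent steps not counted)

2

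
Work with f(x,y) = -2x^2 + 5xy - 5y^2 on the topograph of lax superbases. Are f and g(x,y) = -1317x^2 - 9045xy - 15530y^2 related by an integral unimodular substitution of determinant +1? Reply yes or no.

D₁ = -15, D₂ = -15
f is negative-definite; reduce −f:
−f: translate: b→-1 (≡-5 mod 4), so (2,-5,5)→(2,-1,2)
−f: flip: (2,-1,2)→(2,1,2)
−f: reduced (well bottom): (2,1,2) with a≤c, −a<b≤a
flip sign back: reduced form of f is (-2,-1,-2)
g is negative-definite; reduce −g:
−g: translate: b→1143 (≡9045 mod 2634), so (1317,9045,15530)→(1317,1143,248)
−g: flip: (1317,1143,248)→(248,-1143,1317)
−g: translate: b→-151 (≡-1143 mod 496), so (248,-1143,1317)→(248,-151,23)
−g: flip: (248,-151,23)→(23,151,248)
−g: translate: b→13 (≡151 mod 46), so (23,151,248)→(23,13,2)
−g: flip: (23,13,2)→(2,-13,23)
−g: translate: b→-1 (≡-13 mod 4), so (2,-13,23)→(2,-1,2)
−g: flip: (2,-1,2)→(2,1,2)
−g: reduced (well bottom): (2,1,2) with a≤c, −a<b≤a
flip sign back: reduced form of g is (-2,-1,-2)
reduced forms (-2, -1, -2) vs (-2, -1, -2) ⇒ equivalent

yes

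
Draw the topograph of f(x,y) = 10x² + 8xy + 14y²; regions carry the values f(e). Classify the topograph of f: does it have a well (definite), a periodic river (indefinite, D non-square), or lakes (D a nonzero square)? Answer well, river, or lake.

D = b²−4ac = 8² − 4·10·14 = -496
D < 0 ⇒ definite ⇒ every region one sign ⇒ single well

well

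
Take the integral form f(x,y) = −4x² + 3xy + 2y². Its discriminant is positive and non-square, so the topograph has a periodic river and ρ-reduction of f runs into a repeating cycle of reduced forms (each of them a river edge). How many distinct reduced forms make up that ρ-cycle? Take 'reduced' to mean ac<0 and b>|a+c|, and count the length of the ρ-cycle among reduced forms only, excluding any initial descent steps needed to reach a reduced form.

D = 41, ⌊√D⌋ = 6
river: ρ → (2,5,-2)
river: ρ → (-2,3,4)
river: ρ → (4,5,-1)
river: ρ → (-1,5,4)
river: ρ → (4,3,-2)
river: ρ → (-2,5,2)
river: ρ → (2,3,-4)
river: ρ → (-4,5,1)
river: ρ → (1,5,-4)
river: ρ → (-4,3,2)
ρ-cycle length = 10 (tail of 0 descent steps not counted)

10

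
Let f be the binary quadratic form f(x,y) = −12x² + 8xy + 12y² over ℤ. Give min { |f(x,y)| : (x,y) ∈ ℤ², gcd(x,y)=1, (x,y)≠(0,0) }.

river: ρ → (12,16,-8)
river: ρ → (-8,16,12)
river: ρ → (12,8,-12)
river: ρ → (-12,16,8)
river: ρ → (8,16,-12)
river: ρ → (-12,8,12)
closes: descent 0, river 6
min |a| on river = 8

8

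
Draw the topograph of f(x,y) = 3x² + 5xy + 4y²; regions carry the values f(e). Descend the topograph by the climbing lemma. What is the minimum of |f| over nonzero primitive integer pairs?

translate: b→-1 (≡5 mod 6), so (3,5,4)→(3,-1,2)
flip: (3,-1,2)→(2,1,3)
reduced (well bottom): (2,1,3) with a≤c, −a<b≤a
well minimum = a = 2

2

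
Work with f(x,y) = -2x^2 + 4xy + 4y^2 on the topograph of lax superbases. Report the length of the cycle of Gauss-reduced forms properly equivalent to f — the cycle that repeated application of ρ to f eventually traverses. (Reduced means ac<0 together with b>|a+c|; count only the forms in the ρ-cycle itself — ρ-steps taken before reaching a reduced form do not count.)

D = 48, ⌊√D⌋ = 6
river: ρ → (4,4,-2)
river: ρ → (-2,4,4)
ρ-cycle length = 2 (tail of 0 descent steps not counted)

2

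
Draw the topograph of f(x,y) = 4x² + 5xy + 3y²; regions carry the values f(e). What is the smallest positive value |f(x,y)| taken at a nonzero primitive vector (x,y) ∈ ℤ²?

translate: b→-3 (≡5 mod 8), so (4,5,3)→(4,-3,2)
flip: (4,-3,2)→(2,3,4)
translate: b→-1 (≡3 mod 4), so (2,3,4)→(2,-1,3)
reduced (well bottom): (2,-1,3) with a≤c, −a<b≤a
well minimum = a = 2

2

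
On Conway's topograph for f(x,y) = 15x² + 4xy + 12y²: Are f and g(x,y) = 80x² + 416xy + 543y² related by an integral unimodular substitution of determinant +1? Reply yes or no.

D₁ = -704, D₂ = -704
f: flip: (15,4,12)→(12,-4,15)
f: reduced (well bottom): (12,-4,15) with a≤c, −a<b≤a
g: translate: b→-64 (≡416 mod 160), so (80,416,543)→(80,-64,15)
g: flip: (80,-64,15)→(15,64,80)
g: translate: b→4 (≡64 mod 30), so (15,64,80)→(15,4,12)
g: flip: (15,4,12)→(12,-4,15)
g: reduced (well bottom): (12,-4,15) with a≤c, −a<b≤a
reduced forms (12, -4, 15) vs (12, -4, 15) ⇒ equivalent

yes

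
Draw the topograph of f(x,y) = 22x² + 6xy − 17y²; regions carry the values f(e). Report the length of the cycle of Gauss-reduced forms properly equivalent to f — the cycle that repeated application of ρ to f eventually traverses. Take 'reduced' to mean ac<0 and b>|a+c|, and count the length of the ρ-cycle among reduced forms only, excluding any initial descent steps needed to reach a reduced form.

D = 1532, ⌊√D⌋ = 39
river: ρ → (-17,28,11)
river: ρ → (11,38,-2)
river: ρ → (-2,38,11)
river: ρ → (11,28,-17)
river: ρ → (-17,6,22)
river: ρ → (22,38,-1)
river: ρ → (-1,38,22)
river: ρ → (22,6,-17)
ρ-cycle length = 8 (tail of 0 descent steps not counted)

8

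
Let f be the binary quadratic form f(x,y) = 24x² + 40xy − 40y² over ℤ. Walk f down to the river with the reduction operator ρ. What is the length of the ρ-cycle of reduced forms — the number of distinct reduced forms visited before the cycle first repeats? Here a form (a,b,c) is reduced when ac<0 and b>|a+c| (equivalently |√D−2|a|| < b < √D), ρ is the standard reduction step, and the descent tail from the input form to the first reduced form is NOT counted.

D = 5440, ⌊√D⌋ = 73
river: ρ → (-40,40,24)
river: ρ → (24,56,-24)
river: ρ → (-24,40,40)
river: ρ → (40,40,-24)
river: ρ → (-24,56,24)
river: ρ → (24,40,-40)
ρ-cycle length = 6 (tail of 0 descent steps not counted)

6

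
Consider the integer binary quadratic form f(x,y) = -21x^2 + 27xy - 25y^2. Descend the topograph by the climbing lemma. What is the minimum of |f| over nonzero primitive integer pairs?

translate: b→15 (≡-27 mod 42), so (21,-27,25)→(21,15,19)
flip: (21,15,19)→(19,-15,21)
reduced (well bottom): (19,-15,21) with a≤c, −a<b≤a
well minimum |f| = |-19| = 19 (negative-definite)

19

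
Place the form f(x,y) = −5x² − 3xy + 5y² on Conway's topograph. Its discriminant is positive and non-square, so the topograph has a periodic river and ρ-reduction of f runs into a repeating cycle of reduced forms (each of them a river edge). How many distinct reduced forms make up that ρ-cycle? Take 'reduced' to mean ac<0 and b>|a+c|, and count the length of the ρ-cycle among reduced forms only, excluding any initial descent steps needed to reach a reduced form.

D = 109, ⌊√D⌋ = 10
descent: ρ → (5,3,-5)  [lands on river]
river: ρ → (-5,7,3)
river: ρ → (3,5,-7)
river: ρ → (-7,9,1)
river: ρ → (1,9,-7)
river: ρ → (-7,5,3)
river: ρ → (3,7,-5)
river: ρ → (-5,3,5)
river: ρ → (5,7,-3)
river: ρ → (-3,5,7)
river: ρ → (7,9,-1)
river: ρ → (-1,9,7)
river: ρ → (7,5,-3)
river: ρ → (-3,7,5)
ρ-cycle length = 14 (tail of 1 descent step not counted)

14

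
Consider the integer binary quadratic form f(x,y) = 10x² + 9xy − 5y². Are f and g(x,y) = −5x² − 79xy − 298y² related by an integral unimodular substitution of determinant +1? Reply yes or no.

D₁ = 281, D₂ = 281
river cycle of f (length 30): (-5, 11, 8), (8, 5, -8), (-8, 11, 5), (5, 9, -10), (-10, 11, 4), (4, 13, -7), (-7, 15, 2), (2, 13, -14), (-14, 15, 1), (1, 15, -14), … (20 more)
river cycle of g (length 30): (-5, 11, 8), (8, 5, -8), (-8, 11, 5), (5, 9, -10), (-10, 11, 4), (4, 13, -7), (-7, 15, 2), (2, 13, -14), (-14, 15, 1), (1, 15, -14), … (20 more)
cycles coincide ⇒ equivalent

yes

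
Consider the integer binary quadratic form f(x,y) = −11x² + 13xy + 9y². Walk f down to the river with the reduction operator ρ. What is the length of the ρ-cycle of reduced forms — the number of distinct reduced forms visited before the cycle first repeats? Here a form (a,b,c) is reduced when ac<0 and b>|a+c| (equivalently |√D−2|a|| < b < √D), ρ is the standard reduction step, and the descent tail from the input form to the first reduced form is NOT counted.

D = 565, ⌊√D⌋ = 23
river: ρ → (9,23,-1)
river: ρ → (-1,23,9)
river: ρ → (9,13,-11)
river: ρ → (-11,9,11)
river: ρ → (11,13,-9)
river: ρ → (-9,23,1)
river: ρ → (1,23,-9)
river: ρ → (-9,13,11)
river: ρ → (11,9,-11)
river: ρ → (-11,13,9)
ρ-cycle length = 10 (tail of 0 descent steps not counted)

10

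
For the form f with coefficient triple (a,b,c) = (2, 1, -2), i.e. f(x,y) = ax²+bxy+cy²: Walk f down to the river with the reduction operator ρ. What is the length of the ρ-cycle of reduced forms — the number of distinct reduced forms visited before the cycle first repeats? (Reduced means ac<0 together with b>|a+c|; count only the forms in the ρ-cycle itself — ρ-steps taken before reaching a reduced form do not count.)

D = 17, ⌊√D⌋ = 4
river: ρ → (-2,3,1)
river: ρ → (1,3,-2)
river: ρ → (-2,1,2)
river: ρ → (2,3,-1)
river: ρ → (-1,3,2)
river: ρ → (2,1,-2)
ρ-cycle length = 6 (tail of 0 descent steps not counted)

6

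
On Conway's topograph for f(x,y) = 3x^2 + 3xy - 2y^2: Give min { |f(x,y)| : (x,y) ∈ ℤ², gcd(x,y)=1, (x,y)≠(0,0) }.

river: ρ → (-2,5,1)
river: ρ → (1,5,-2)
river: ρ → (-2,3,3)
river: ρ → (3,3,-2)
closes: descent 0, river 4
min |a| on river = 1

1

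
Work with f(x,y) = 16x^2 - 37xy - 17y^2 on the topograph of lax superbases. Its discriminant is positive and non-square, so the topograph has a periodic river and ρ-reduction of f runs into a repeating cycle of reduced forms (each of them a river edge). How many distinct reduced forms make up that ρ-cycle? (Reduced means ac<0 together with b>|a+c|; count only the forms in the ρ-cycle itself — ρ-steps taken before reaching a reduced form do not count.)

D = 2457, ⌊√D⌋ = 49
descent: ρ → (-17,37,16)  [lands on river]
river: ρ → (16,27,-27)
river: ρ → (-27,27,16)
river: ρ → (16,37,-17)
river: ρ → (-17,31,22)
river: ρ → (22,13,-26)
river: ρ → (-26,39,9)
river: ρ → (9,33,-38)
river: ρ → (-38,43,4)
river: ρ → (4,45,-27)
river: ρ → (-27,9,22)
river: ρ → (22,35,-14)
river: ρ → (-14,49,1)
river: ρ → (1,49,-14)
river: ρ → (-14,35,22)
river: ρ → (22,9,-27)
river: ρ → (-27,45,4)
river: ρ → (4,43,-38)
river: ρ → (-38,33,9)
river: ρ → (9,39,-26)
river: ρ → (-26,13,22)
river: ρ → (22,31,-17)
ρ-cycle length = 22 (tail of 1 descent step not counted)

22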